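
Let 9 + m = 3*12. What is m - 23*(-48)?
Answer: 1131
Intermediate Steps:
m = 27 (m = -9 + 3*12 = -9 + 36 = 27)
m - 23*(-48) = 27 - 23*(-48) = 27 + 1104 = 1131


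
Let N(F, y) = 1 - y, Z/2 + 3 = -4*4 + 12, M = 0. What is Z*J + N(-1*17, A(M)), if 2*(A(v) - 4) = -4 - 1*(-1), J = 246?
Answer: -6891/2 ≈ -3445.5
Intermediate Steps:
A(v) = 5/2 (A(v) = 4 + (-4 - 1*(-1))/2 = 4 + (-4 + 1)/2 = 4 + (½)*(-3) = 4 - 3/2 = 5/2)
Z = -14 (Z = -6 + 2*(-4*4 + 12) = -6 + 2*(-16 + 12) = -6 + 2*(-4) = -6 - 8 = -14)
Z*J + N(-1*17, A(M)) = -14*246 + (1 - 1*5/2) = -3444 + (1 - 5/2) = -3444 - 3/2 = -6891/2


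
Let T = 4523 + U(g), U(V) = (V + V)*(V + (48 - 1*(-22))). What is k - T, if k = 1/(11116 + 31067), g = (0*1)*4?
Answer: -190793708/42183 ≈ -4523.0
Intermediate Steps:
g = 0 (g = 0*4 = 0)
U(V) = 2*V*(70 + V) (U(V) = (2*V)*(V + (48 + 22)) = (2*V)*(V + 70) = (2*V)*(70 + V) = 2*V*(70 + V))
T = 4523 (T = 4523 + 2*0*(70 + 0) = 4523 + 2*0*70 = 4523 + 0 = 4523)
k = 1/42183 ≈ 2.3706e-5
k - T = 1/42183 - 1*4523 = 1/42183 - 4523 = -190793708/42183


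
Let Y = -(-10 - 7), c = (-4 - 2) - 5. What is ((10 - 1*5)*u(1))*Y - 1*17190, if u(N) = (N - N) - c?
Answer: -16255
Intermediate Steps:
c = -11 (c = -6 - 5 = -11)
Y = 17 (Y = -1*(-17) = 17)
u(N) = 11 (u(N) = (N - N) - 1*(-11) = 0 + 11 = 11)
((10 - 1*5)*u(1))*Y - 1*17190 = ((10 - 1*5)*11)*17 - 1*17190 = ((10 - 5)*11)*17 - 17190 = (5*11)*17 - 17190 = 55*17 - 17190 = 935 - 17190 = -16255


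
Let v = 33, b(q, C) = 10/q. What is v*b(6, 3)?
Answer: 55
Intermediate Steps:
v*b(6, 3) = 33*(10/6) = 33*(10*(1/6)) = 33*(5/3) = 55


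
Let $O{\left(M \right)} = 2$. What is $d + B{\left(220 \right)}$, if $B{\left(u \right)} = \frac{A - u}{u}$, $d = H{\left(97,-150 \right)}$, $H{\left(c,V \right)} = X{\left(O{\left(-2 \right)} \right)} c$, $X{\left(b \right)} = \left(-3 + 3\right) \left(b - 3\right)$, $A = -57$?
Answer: $- \frac{277}{220} \approx -1.2591$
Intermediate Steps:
$X{\left(b \right)} = 0$ ($X{\left(b \right)} = 0 \left(-3 + b\right) = 0$)
$H{\left(c,V \right)} = 0$ ($H{\left(c,V \right)} = 0 c = 0$)
$d = 0$
$B{\left(u \right)} = \frac{-57 - u}{u}$
$d + B{\left(220 \right)} = 0 + \frac{-57 - 220}{220} = 0 + \frac{1}{220} \left(-277\right) = 0 - \frac{277}{220} = - \frac{277}{220}$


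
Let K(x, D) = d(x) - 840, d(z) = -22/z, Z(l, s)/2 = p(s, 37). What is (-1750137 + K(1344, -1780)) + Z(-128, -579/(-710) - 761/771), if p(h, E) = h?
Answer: -35784093943083/20436640 ≈ -1.7510e+6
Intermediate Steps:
Z(l, s) = 2*s
K(x, D) = -840 - 22/x (K(x, D) = -22/x - 840 = -840 - 22/x)
(-1750137 + K(1344, -1780)) + Z(-128, -579/(-710) - 761/771) = (-1750137 + (-840 - 22/1344)) + 2*(-579/(-710) - 761/771) = (-1750137 + (-840 - 22*1/1344)) + 2*(-579*(-1/710) - 761*1/771) = (-1750137 + (-840 - 11/672)) + 2*(579/710 - 761/771) = (-1750137 - 564491/672) + 2*(-93901/547410) = -1176656555/672 - 93901/273705 = -35784093943083/20436640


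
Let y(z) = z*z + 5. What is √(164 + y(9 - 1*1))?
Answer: √233 ≈ 15.264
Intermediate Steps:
y(z) = 5 + z² (y(z) = z² + 5 = 5 + z²)
√(164 + y(9 - 1*1)) = √(164 + (5 + (9 - 1*1)²)) = √(164 + (5 + (9 - 1)²)) = √(164 + (5 + 8²)) = √(164 + (5 + 64)) = √(164 + 69) = √233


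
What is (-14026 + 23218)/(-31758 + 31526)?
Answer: -1149/29 ≈ -39.621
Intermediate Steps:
(-14026 + 23218)/(-31758 + 31526) = 9192/(-232) = 9192*(-1/232) = -1149/29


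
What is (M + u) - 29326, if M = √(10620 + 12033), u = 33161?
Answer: 3835 + 3*√2517 ≈ 3985.5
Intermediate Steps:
M = 3*√2517 (M = √22653 = 3*√2517 ≈ 150.51)
(M + u) - 29326 = (3*√2517 + 33161) - 29326 = (33161 + 3*√2517) - 29326 = 3835 + 3*√2517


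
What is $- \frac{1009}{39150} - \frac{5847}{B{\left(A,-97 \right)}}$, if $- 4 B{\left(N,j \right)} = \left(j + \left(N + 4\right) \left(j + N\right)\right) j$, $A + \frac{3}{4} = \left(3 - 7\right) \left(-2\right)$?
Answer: $\frac{12917205989}{67243217850} \approx 0.1921$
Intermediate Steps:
$A = \frac{29}{4}$ ($A = - \frac{3}{4} + \left(3 - 7\right) \left(-2\right) = - \frac{3}{4} - -8 = - \frac{3}{4} + 8 = \frac{29}{4} \approx 7.25$)
$B{\left(N,j \right)} = - \frac{j \left(j + \left(4 + N\right) \left(N + j\right)\right)}{4}$ ($B{\left(N,j \right)} = - \frac{\left(j + \left(N + 4\right) \left(j + N\right)\right) j}{4} = - \frac{\left(j + \left(4 + N\right) \left(N + j\right)\right) j}{4} = - \frac{j \left(j + \left(4 + N\right) \left(N + j\right)\right)}{4}$)
$- \frac{1009}{39150} - \frac{5847}{B{\left(A,-97 \right)}} = - \frac{1009}{39150} - \frac{5847}{\left(- \frac{1}{4}\right) \left(-97\right) \left(\left(\frac{29}{4}\right)^{2} + 4 \cdot \frac{29}{4} + 5 \left(-97\right) + \frac{29}{4} \left(-97\right)\right)} = \left(-1009\right) \frac{1}{39150} - \frac{5847}{\left(- \frac{1}{4}\right) \left(-97\right) \left(\frac{841}{16} + 29 - 485 - \frac{2813}{4}\right)} = - \frac{1009}{39150} - \frac{5847}{\left(- \frac{1}{4}\right) \left(-97\right) \left(- \frac{17707}{16}\right)} = - \frac{1009}{39150} - \frac{5847}{- \frac{1717579}{64}} = - \frac{1009}{39150} - - \frac{374208}{1717579} = - \frac{1009}{39150} + \frac{374208}{1717579} = \frac{12917205989}{67243217850}$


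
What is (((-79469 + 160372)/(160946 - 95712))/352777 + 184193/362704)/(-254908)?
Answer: -2119436474966793/1063849238281657117888 ≈ -1.9922e-6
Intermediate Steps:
(((-79469 + 160372)/(160946 - 95712))/352777 + 184193/362704)/(-254908) = ((80903/65234)*(1/352777) + 184193*(1/362704))*(-1/254908) = ((80903*(1/65234))*(1/352777) + 184193/362704)*(-1/254908) = ((80903/65234)*(1/352777) + 184193/362704)*(-1/254908) = (80903/23013054818 + 184193/362704)*(-1/254908) = (2119436474966793/4173463517353936)*(-1/254908) = -2119436474966793/1063849238281657117888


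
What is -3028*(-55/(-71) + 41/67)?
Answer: -19972688/4757 ≈ -4198.6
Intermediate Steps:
-3028*(-55/(-71) + 41/67) = -3028*(-55*(-1/71) + 41*(1/67)) = -3028*(55/71 + 41/67) = -3028*6596/4757 = -19972688/4757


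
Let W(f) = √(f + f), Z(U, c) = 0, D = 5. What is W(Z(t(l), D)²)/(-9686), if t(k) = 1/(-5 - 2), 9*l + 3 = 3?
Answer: 0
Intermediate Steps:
l = 0 (l = -⅓ + (⅑)*3 = -⅓ + ⅓ = 0)
t(k) = -⅐ (t(k) = 1/(-7) = -⅐)
W(f) = √2*√f (W(f) = √(2*f) = √2*√f)
W(Z(t(l), D)²)/(-9686) = (√2*√(0²))/(-9686) = (√2*√0)*(-1/9686) = (√2*0)*(-1/9686) = 0*(-1/9686) = 0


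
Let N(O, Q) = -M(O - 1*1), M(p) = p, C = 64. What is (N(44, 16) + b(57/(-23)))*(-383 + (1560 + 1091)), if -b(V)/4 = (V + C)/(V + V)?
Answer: 286524/19 ≈ 15080.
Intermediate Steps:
b(V) = -2*(64 + V)/V (b(V) = -4*(V + 64)/(V + V) = -4*(64 + V)/(2*V) = -4*(64 + V)*1/(2*V) = -2*(64 + V)/V)
N(O, Q) = 1 - O (N(O, Q) = -(O - 1*1) = -(O - 1) = -(-1 + O) = 1 - O)
(N(44, 16) + b(57/(-23)))*(-383 + (1560 + 1091)) = ((1 - 1*44) + (-2 - 128/(57/(-23))))*(-383 + (1560 + 1091)) = ((1 - 44) + (-2 - 128/(57*(-1/23))))*(-383 + 2651) = (-43 + (-2 - 128/(-57/23)))*2268 = (-43 + (-2 - 128*(-23/57)))*2268 = (-43 + (-2 + 2944/57))*2268 = (-43 + 2830/57)*2268 = (379/57)*2268 = 286524/19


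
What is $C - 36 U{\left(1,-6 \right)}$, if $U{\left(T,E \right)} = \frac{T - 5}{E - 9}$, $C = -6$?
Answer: $- \frac{78}{5} \approx -15.6$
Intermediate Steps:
$U{\left(T,E \right)} = \frac{-5 + T}{-9 + E}$
$C - 36 U{\left(1,-6 \right)} = -6 - 36 \frac{-5 + 1}{-9 - 6} = -6 - 36 \frac{1}{-15} \left(-4\right) = -6 - 36 \left(\left(- \frac{1}{15}\right) \left(-4\right)\right) = -6 - \frac{48}{5} = - \frac{78}{5}$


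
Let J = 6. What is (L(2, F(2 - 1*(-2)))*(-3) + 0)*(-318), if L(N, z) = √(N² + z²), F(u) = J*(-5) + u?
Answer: 1908*√170 ≈ 24877.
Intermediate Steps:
F(u) = -30 + u (F(u) = 6*(-5) + u = -30 + u)
(L(2, F(2 - 1*(-2)))*(-3) + 0)*(-318) = (√(2² + (-30 + (2 - 1*(-2)))²)*(-3) + 0)*(-318) = (√(4 + (-30 + (2 + 2))²)*(-3) + 0)*(-318) = (√(4 + (-30 + 4)²)*(-3) + 0)*(-318) = (√(4 + (-26)²)*(-3) + 0)*(-318) = (√(4 + 676)*(-3) + 0)*(-318) = (√680*(-3) + 0)*(-318) = ((2*√170)*(-3) + 0)*(-318) = (-6*√170 + 0)*(-318) = -6*√170*(-318) = 1908*√170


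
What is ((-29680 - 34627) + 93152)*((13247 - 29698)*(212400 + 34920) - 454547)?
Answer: -117373647183615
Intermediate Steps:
((-29680 - 34627) + 93152)*((13247 - 29698)*(212400 + 34920) - 454547) = (-64307 + 93152)*(-16451*247320 - 454547) = 28845*(-4068661320 - 454547) = 28845*(-4069115867) = -117373647183615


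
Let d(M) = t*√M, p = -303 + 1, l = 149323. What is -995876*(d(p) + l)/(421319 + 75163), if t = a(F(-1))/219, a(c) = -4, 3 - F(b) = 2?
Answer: -10621942282/35463 + 284536*I*√302/7766397 ≈ -2.9952e+5 + 0.63668*I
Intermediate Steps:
F(b) = 1 (F(b) = 3 - 1*2 = 3 - 2 = 1)
p = -302
t = -4/219 ≈ -0.018265
d(M) = -4*√M/219
-995876*(d(p) + l)/(421319 + 75163) = -995876*(-4*I*√302/219 + 149323)/(421319 + 75163) = -(10621942282/35463 - 284536*I*√302/7766397) = -995876*(149323/496482 - 2*I*√302/54364779) = -10621942282/35463 + 284536*I*√302/7766397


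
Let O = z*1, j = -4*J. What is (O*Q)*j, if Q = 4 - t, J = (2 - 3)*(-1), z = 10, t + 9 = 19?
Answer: 240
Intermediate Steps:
t = 10 (t = -9 + 19 = 10)
J = 1 (J = -1*(-1) = 1)
j = -4 (j = -4*1 = -4)
O = 10 (O = 10*1 = 10)
Q = -6 (Q = 4 - 1*10 = 4 - 10 = -6)
(O*Q)*j = (10*(-6))*(-4) = -60*(-4) = 240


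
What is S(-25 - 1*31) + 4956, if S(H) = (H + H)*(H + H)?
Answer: 17500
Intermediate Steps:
S(H) = 4*H² (S(H) = (2*H)*(2*H) = 4*H²)
S(-25 - 1*31) + 4956 = 4*(-25 - 1*31)² + 4956 = 4*(-25 - 31)² + 4956 = 4*(-56)² + 4956 = 4*3136 + 4956 = 12544 + 4956 = 17500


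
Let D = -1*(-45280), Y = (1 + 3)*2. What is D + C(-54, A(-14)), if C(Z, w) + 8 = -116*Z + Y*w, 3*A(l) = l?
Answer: 154496/3 ≈ 51499.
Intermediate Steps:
Y = 8 (Y = 4*2 = 8)
A(l) = l/3
D = 45280
C(Z, w) = -8 - 116*Z + 8*w (C(Z, w) = -8 + (-116*Z + 8*w) = -8 - 116*Z + 8*w)
D + C(-54, A(-14)) = 45280 + (-8 - 116*(-54) + 8*((⅓)*(-14))) = 45280 + (-8 + 6264 + 8*(-14/3)) = 45280 + (-8 + 6264 - 112/3) = 45280 + 18656/3 = 154496/3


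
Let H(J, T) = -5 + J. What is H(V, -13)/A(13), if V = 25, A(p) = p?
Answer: 20/13 ≈ 1.5385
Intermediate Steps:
H(V, -13)/A(13) = (-5 + 25)/13 = 20*(1/13) = 20/13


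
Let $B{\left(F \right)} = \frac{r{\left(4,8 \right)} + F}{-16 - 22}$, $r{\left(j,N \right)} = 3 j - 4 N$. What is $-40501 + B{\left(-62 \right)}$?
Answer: $- \frac{769478}{19} \approx -40499.0$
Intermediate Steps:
$r{\left(j,N \right)} = - 4 N + 3 j$
$B{\left(F \right)} = \frac{10}{19} - \frac{F}{38}$ ($B{\left(F \right)} = \frac{\left(\left(-4\right) 8 + 3 \cdot 4\right) + F}{-16 - 22} = \frac{\left(-32 + 12\right) + F}{-38} = \left(-20 + F\right) \left(- \frac{1}{38}\right) = \frac{10}{19} - \frac{F}{38}$)
$-40501 + B{\left(-62 \right)} = -40501 + \left(\frac{10}{19} - - \frac{31}{19}\right) = -40501 + \left(\frac{10}{19} + \frac{31}{19}\right) = -40501 + \frac{41}{19} = - \frac{769478}{19}$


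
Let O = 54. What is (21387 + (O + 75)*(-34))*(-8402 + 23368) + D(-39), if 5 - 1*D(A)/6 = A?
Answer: 254437230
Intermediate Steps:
D(A) = 30 - 6*A
(21387 + (O + 75)*(-34))*(-8402 + 23368) + D(-39) = (21387 + (54 + 75)*(-34))*(-8402 + 23368) + (30 - 6*(-39)) = (21387 + 129*(-34))*14966 + (30 + 234) = (21387 - 4386)*14966 + 264 = 17001*14966 + 264 = 254436966 + 264 = 254437230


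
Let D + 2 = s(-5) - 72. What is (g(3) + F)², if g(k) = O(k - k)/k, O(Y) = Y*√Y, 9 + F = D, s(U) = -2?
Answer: 7225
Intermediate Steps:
D = -76 (D = -2 + (-2 - 72) = -2 - 74 = -76)
F = -85 (F = -9 - 76 = -85)
O(Y) = Y^(3/2)
g(k) = 0 (g(k) = (k - k)^(3/2)/k = 0^(3/2)/k = 0/k = 0)
(g(3) + F)² = (0 - 85)² = (-85)² = 7225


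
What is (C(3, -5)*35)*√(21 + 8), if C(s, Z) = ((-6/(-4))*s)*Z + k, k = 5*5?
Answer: 175*√29/2 ≈ 471.20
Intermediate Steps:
k = 25
C(s, Z) = 25 + 3*Z*s/2 (C(s, Z) = ((-6/(-4))*s)*Z + 25 = ((-6*(-¼))*s)*Z + 25 = (3*s/2)*Z + 25 = 3*Z*s/2 + 25 = 25 + 3*Z*s/2)
(C(3, -5)*35)*√(21 + 8) = ((25 + (3/2)*(-5)*3)*35)*√(21 + 8) = ((25 - 45/2)*35)*√29 = ((5/2)*35)*√29 = 175*√29/2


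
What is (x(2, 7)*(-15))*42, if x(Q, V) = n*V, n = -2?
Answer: 8820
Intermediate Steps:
x(Q, V) = -2*V
(x(2, 7)*(-15))*42 = (-2*7*(-15))*42 = -14*(-15)*42 = 210*42 = 8820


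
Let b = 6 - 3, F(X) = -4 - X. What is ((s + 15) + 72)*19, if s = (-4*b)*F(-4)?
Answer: 1653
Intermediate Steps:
b = 3
s = 0 (s = (-4*3)*(-4 - 1*(-4)) = -12*(-4 + 4) = -12*0 = 0)
((s + 15) + 72)*19 = ((0 + 15) + 72)*19 = (15 + 72)*19 = 87*19 = 1653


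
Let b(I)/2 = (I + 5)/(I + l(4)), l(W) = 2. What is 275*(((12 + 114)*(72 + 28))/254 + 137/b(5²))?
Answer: 15542505/508 ≈ 30595.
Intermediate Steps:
b(I) = 2*(5 + I)/(2 + I) (b(I) = 2*((I + 5)/(I + 2)) = 2*((5 + I)/(2 + I)) = 2*(5 + I)/(2 + I))
275*(((12 + 114)*(72 + 28))/254 + 137/b(5²)) = 275*(((12 + 114)*(72 + 28))/254 + 137/((2*(5 + 5²)/(2 + 5²)))) = 275*((126*100)*(1/254) + 137/((2*(5 + 25)/(2 + 25)))) = 275*(12600*(1/254) + 137/((2*30/27))) = 275*(6300/127 + 137/((2*(1/27)*30))) = 275*(6300/127 + 137/(20/9)) = 275*(6300/127 + 137*(9/20)) = 275*(6300/127 + 1233/20) = 275*(282591/2540) = 15542505/508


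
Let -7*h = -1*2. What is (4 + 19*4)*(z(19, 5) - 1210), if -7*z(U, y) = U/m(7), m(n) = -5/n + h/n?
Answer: -3183760/33 ≈ -96478.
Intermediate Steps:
h = 2/7 (h = -(-1)*2/7 = -⅐*(-2) = 2/7 ≈ 0.28571)
m(n) = -33/(7*n) (m(n) = -5/n + 2/(7*n) = -33/(7*n))
z(U, y) = 7*U/33 (z(U, y) = -U/(7*((-33/7/7))) = -U/(7*((-33/7*⅐))) = -U/(7*(-33/49)) = -U*(-49)/(7*33) = -(-7)*U/33 = 7*U/33)
(4 + 19*4)*(z(19, 5) - 1210) = (4 + 19*4)*((7/33)*19 - 1210) = (4 + 76)*(133/33 - 1210) = 80*(-39797/33) = -3183760/33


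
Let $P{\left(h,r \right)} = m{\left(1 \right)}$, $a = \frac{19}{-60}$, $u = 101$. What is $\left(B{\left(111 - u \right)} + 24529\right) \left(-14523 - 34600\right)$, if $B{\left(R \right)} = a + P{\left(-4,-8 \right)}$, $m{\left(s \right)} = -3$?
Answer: $- \frac{72286508543}{60} \approx -1.2048 \cdot 10^{9}$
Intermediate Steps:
$a = - \frac{19}{60}$ ($a = 19 \left(- \frac{1}{60}\right) = - \frac{19}{60} \approx -0.31667$)
$P{\left(h,r \right)} = -3$
$B{\left(R \right)} = - \frac{199}{60}$ ($B{\left(R \right)} = - \frac{19}{60} - 3 = - \frac{199}{60}$)
$\left(B{\left(111 - u \right)} + 24529\right) \left(-14523 - 34600\right) = \left(- \frac{199}{60} + 24529\right) \left(-14523 - 34600\right) = \frac{1471541}{60} \left(-49123\right) = - \frac{72286508543}{60}$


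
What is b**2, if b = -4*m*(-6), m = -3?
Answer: 5184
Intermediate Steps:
b = -72 (b = -4*(-3)*(-6) = 12*(-6) = -72)
b**2 = (-72)**2 = 5184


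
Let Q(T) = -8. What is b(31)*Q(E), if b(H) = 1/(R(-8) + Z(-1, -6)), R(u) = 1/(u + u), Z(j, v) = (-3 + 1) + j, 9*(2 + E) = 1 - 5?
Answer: 128/49 ≈ 2.6122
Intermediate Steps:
E = -22/9 (E = -2 + (1 - 5)/9 = -2 + (⅑)*(-4) = -2 - 4/9 = -22/9 ≈ -2.4444)
Z(j, v) = -2 + j
R(u) = 1/(2*u)
b(H) = -16/49 (b(H) = 1/((½)/(-8) + (-2 - 1)) = 1/((½)*(-⅛) - 3) = 1/(-1/16 - 3) = 1/(-49/16) = -16/49)
b(31)*Q(E) = -16/49*(-8) = 128/49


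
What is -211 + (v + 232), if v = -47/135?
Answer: 2788/135 ≈ 20.652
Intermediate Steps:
v = -47/135 (v = -47*1/135 = -47/135 ≈ -0.34815)
-211 + (v + 232) = -211 + (-47/135 + 232) = -211 + 31273/135 = 2788/135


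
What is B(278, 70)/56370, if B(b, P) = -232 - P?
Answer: -151/28185 ≈ -0.0053575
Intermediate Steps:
B(278, 70)/56370 = (-232 - 1*70)/56370 = (-232 - 70)*(1/56370) = -302*1/56370 = -151/28185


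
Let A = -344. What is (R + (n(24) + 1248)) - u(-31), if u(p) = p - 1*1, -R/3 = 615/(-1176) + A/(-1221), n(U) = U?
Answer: 208160833/159544 ≈ 1304.7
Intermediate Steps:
R = 115457/159544 (R = -3*(615/(-1176) - 344/(-1221)) = -3*(615*(-1/1176) - 344*(-1/1221)) = -3*(-205/392 + 344/1221) = -3*(-115457/478632) = 115457/159544 ≈ 0.72367)
u(p) = -1 + p (u(p) = p - 1 = -1 + p)
(R + (n(24) + 1248)) - u(-31) = (115457/159544 + (24 + 1248)) - (-1 - 31) = (115457/159544 + 1272) - 1*(-32) = 203055425/159544 + 32 = 208160833/159544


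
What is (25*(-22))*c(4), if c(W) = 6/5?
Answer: -660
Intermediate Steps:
c(W) = 6/5 (c(W) = 6*(⅕) = 6/5)
(25*(-22))*c(4) = (25*(-22))*(6/5) = -550*6/5 = -660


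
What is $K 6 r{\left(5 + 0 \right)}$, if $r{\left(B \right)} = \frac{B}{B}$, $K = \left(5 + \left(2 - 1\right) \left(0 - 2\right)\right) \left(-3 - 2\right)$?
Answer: $-90$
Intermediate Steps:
$K = -15$ ($K = \left(5 + 1 \left(-2\right)\right) \left(-3 - 2\right) = \left(5 - 2\right) \left(-5\right) = 3 \left(-5\right) = -15$)
$r{\left(B \right)} = 1$
$K 6 r{\left(5 + 0 \right)} = \left(-15\right) 6 \cdot 1 = \left(-90\right) 1 = -90$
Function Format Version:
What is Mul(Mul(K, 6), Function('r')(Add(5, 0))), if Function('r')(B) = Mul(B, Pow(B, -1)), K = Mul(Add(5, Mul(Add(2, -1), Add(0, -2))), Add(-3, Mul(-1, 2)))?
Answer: -90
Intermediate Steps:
K = -15 (K = Mul(Add(5, Mul(1, -2)), Add(-3, -2)) = Mul(Add(5, -2), -5) = Mul(3, -5) = -15)
Function('r')(B) = 1
Mul(Mul(K, 6), Function('r')(Add(5, 0))) = Mul(Mul(-15, 6), 1) = Mul(-90, 1) = -90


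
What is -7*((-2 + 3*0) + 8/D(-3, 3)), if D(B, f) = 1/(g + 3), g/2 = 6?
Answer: -826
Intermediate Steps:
g = 12 (g = 2*6 = 12)
D(B, f) = 1/15 (D(B, f) = 1/(12 + 3) = 1/15)
-7*((-2 + 3*0) + 8/D(-3, 3)) = -7*((-2 + 3*0) + 8/(1/15)) = -7*((-2 + 0) + 8*15) = -7*(-2 + 120) = -7*118 = -826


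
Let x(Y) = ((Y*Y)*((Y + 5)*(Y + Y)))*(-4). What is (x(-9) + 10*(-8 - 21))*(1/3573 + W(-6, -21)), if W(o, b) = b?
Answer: 1772105776/3573 ≈ 4.9597e+5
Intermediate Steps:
x(Y) = -8*Y**3*(5 + Y) (x(Y) = (Y**2*((5 + Y)*(2*Y)))*(-4) = (Y**2*(2*Y*(5 + Y)))*(-4) = (2*Y**3*(5 + Y))*(-4) = -8*Y**3*(5 + Y))
(x(-9) + 10*(-8 - 21))*(1/3573 + W(-6, -21)) = (8*(-9)**3*(-5 - 1*(-9)) + 10*(-8 - 21))*(1/3573 - 21) = (8*(-729)*(-5 + 9) + 10*(-29))*(1/3573 - 21) = (8*(-729)*4 - 290)*(-75032/3573) = (-23328 - 290)*(-75032/3573) = -23618*(-75032/3573) = 1772105776/3573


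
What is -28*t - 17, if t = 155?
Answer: -4357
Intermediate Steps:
-28*t - 17 = -28*155 - 17 = -4340 - 17 = -4357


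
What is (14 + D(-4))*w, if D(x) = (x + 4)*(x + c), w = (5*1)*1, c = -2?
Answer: 70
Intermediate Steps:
w = 5 (w = 5*1 = 5)
D(x) = (-2 + x)*(4 + x) (D(x) = (x + 4)*(x - 2) = (4 + x)*(-2 + x) = (-2 + x)*(4 + x))
(14 + D(-4))*w = (14 + (-8 + (-4)**2 + 2*(-4)))*5 = (14 + (-8 + 16 - 8))*5 = (14 + 0)*5 = 14*5 = 70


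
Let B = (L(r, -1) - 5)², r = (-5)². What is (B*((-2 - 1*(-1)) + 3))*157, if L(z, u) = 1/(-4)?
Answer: 69237/8 ≈ 8654.6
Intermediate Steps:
r = 25
L(z, u) = -¼
B = 441/16 (B = (-¼ - 5)² = (-21/4)² = 441/16 ≈ 27.563)
(B*((-2 - 1*(-1)) + 3))*157 = (441*((-2 - 1*(-1)) + 3)/16)*157 = (441*((-2 + 1) + 3)/16)*157 = (441*(-1 + 3)/16)*157 = ((441/16)*2)*157 = (441/8)*157 = 69237/8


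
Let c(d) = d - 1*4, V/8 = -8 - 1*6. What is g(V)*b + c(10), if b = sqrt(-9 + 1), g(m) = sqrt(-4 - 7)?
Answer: 6 - 2*sqrt(22) ≈ -3.3808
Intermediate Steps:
V = -112 (V = 8*(-8 - 1*6) = 8*(-8 - 6) = 8*(-14) = -112)
g(m) = I*sqrt(11) (g(m) = sqrt(-11) = I*sqrt(11))
c(d) = -4 + d (c(d) = d - 4 = -4 + d)
b = 2*I*sqrt(2) (b = sqrt(-8) = 2*I*sqrt(2) ≈ 2.8284*I)
g(V)*b + c(10) = (I*sqrt(11))*(2*I*sqrt(2)) + (-4 + 10) = -2*sqrt(22) + 6 = 6 - 2*sqrt(22)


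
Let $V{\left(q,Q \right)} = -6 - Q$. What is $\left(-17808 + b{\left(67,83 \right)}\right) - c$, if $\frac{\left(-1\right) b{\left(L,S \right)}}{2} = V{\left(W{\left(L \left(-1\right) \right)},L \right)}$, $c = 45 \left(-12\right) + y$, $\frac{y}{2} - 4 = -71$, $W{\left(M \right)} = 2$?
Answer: $-16988$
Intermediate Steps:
$y = -134$ ($y = 8 + 2 \left(-71\right) = 8 - 142 = -134$)
$c = -674$ ($c = 45 \left(-12\right) - 134 = -540 - 134 = -674$)
$b{\left(L,S \right)} = 12 + 2 L$ ($b{\left(L,S \right)} = - 2 \left(-6 - L\right) = 12 + 2 L$)
$\left(-17808 + b{\left(67,83 \right)}\right) - c = \left(-17808 + \left(12 + 2 \cdot 67\right)\right) - -674 = \left(-17808 + \left(12 + 134\right)\right) + 674 = \left(-17808 + 146\right) + 674 = -17662 + 674 = -16988$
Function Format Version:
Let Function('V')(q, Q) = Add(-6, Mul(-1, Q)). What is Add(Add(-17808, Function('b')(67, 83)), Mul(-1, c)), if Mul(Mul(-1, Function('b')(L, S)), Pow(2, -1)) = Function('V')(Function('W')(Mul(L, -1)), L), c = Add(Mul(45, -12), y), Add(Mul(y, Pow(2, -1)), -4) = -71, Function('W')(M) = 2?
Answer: -16988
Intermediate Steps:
y = -134 (y = Add(8, Mul(2, -71)) = Add(8, -142) = -134)
c = -674 (c = Add(Mul(45, -12), -134) = Add(-540, -134) = -674)
Function('b')(L, S) = Add(12, Mul(2, L)) (Function('b')(L, S) = Mul(-2, Add(-6, Mul(-1, L))) = Add(12, Mul(2, L)))
Add(Add(-17808, Function('b')(67, 83)), Mul(-1, c)) = Add(Add(-17808, Add(12, Mul(2, 67))), Mul(-1, -674)) = Add(Add(-17808, Add(12, 134)), 674) = Add(Add(-17808, 146), 674) = Add(-17662, 674) = -16988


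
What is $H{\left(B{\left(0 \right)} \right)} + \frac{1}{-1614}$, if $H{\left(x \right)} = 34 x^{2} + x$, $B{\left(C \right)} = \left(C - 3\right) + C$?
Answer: $\frac{489041}{1614} \approx 303.0$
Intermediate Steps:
$B{\left(C \right)} = -3 + 2 C$ ($B{\left(C \right)} = \left(-3 + C\right) + C = -3 + 2 C$)
$H{\left(x \right)} = x + 34 x^{2}$
$H{\left(B{\left(0 \right)} \right)} + \frac{1}{-1614} = \left(-3 + 2 \cdot 0\right) \left(1 + 34 \left(-3 + 2 \cdot 0\right)\right) + \frac{1}{-1614} = \left(-3 + 0\right) \left(1 + 34 \left(-3 + 0\right)\right) - \frac{1}{1614} = - 3 \left(1 + 34 \left(-3\right)\right) - \frac{1}{1614} = - 3 \left(1 - 102\right) - \frac{1}{1614} = \left(-3\right) \left(-101\right) - \frac{1}{1614} = 303 - \frac{1}{1614} = \frac{489041}{1614}$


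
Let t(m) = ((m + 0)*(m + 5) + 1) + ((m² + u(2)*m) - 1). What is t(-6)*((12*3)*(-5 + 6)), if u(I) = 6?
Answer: 216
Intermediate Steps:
t(m) = m² + 6*m + m*(5 + m) (t(m) = ((m + 0)*(m + 5) + 1) + ((m² + 6*m) - 1) = (m*(5 + m) + 1) + (-1 + m² + 6*m) = (1 + m*(5 + m)) + (-1 + m² + 6*m) = m² + 6*m + m*(5 + m))
t(-6)*((12*3)*(-5 + 6)) = (-6*(11 + 2*(-6)))*((12*3)*(-5 + 6)) = (-6*(11 - 12))*(36*1) = -6*(-1)*36 = 6*36 = 216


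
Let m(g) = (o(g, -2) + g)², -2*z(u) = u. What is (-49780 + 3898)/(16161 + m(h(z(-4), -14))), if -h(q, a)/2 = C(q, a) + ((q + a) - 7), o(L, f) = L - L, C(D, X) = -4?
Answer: -45882/18277 ≈ -2.5104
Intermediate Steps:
o(L, f) = 0
z(u) = -u/2
h(q, a) = 22 - 2*a - 2*q (h(q, a) = -2*(-4 + ((q + a) - 7)) = -2*(-4 + ((a + q) - 7)) = -2*(-4 + (-7 + a + q)) = -2*(-11 + a + q) = 22 - 2*a - 2*q)
m(g) = g² (m(g) = (0 + g)² = g²)
(-49780 + 3898)/(16161 + m(h(z(-4), -14))) = (-49780 + 3898)/(16161 + (22 - 2*(-14) - (-1)*(-4))²) = -45882/(16161 + (22 + 28 - 2*2)²) = -45882/(16161 + (22 + 28 - 4)²) = -45882/(16161 + 46²) = -45882/(16161 + 2116) = -45882/18277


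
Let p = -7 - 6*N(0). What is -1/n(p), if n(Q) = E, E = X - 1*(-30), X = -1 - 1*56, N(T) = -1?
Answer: 1/27 ≈ 0.037037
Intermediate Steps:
X = -57 (X = -1 - 56 = -57)
p = -1 (p = -7 - 6*(-1) = -7 + 6 = -1)
E = -27 (E = -57 - 1*(-30) = -57 + 30 = -27)
n(Q) = -27
-1/n(p) = -1/(-27) = -1*(-1/27) = 1/27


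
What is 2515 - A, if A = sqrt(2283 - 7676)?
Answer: 2515 - I*sqrt(5393) ≈ 2515.0 - 73.437*I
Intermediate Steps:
A = I*sqrt(5393) (A = sqrt(-5393) = I*sqrt(5393) ≈ 73.437*I)
2515 - A = 2515 - I*sqrt(5393)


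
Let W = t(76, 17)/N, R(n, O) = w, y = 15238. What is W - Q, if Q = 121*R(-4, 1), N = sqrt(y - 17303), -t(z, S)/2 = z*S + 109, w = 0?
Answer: 2802*I*sqrt(2065)/2065 ≈ 61.661*I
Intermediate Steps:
t(z, S) = -218 - 2*S*z (t(z, S) = -2*(z*S + 109) = -2*(S*z + 109) = -2*(109 + S*z) = -218 - 2*S*z)
R(n, O) = 0
N = I*sqrt(2065) (N = sqrt(15238 - 17303) = sqrt(-2065) = I*sqrt(2065) ≈ 45.442*I)
W = 2802*I*sqrt(2065)/2065 (W = (-218 - 2*17*76)/((I*sqrt(2065))) = (-218 - 2584)*(-I*sqrt(2065)/2065) = -(-2802)*I*sqrt(2065)/2065 = 2802*I*sqrt(2065)/2065 ≈ 61.661*I)
Q = 0 (Q = 121*0 = 0)
W - Q = 2802*I*sqrt(2065)/2065 - 1*0 = 2802*I*sqrt(2065)/2065 + 0 = 2802*I*sqrt(2065)/2065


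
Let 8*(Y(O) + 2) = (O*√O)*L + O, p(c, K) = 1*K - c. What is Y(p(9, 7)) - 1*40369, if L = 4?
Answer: -161485/4 - I*√2 ≈ -40371.0 - 1.4142*I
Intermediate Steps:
p(c, K) = K - c
Y(O) = -2 + O^(3/2)/2 + O/8 (Y(O) = -2 + ((O*√O)*4 + O)/8 = -2 + (O^(3/2)*4 + O)/8 = -2 + (4*O^(3/2) + O)/8 = -2 + (O + 4*O^(3/2))/8 = -2 + (O^(3/2)/2 + O/8) = -2 + O^(3/2)/2 + O/8)
Y(p(9, 7)) - 1*40369 = (-2 + (7 - 1*9)^(3/2)/2 + (7 - 1*9)/8) - 1*40369 = (-2 + (7 - 9)^(3/2)/2 + (7 - 9)/8) - 40369 = (-2 + (-2)^(3/2)/2 + (⅛)*(-2)) - 40369 = (-2 + (-2*I*√2)/2 - ¼) - 40369 = (-2 - I*√2 - ¼) - 40369 = (-9/4 - I*√2) - 40369 = -161485/4 - I*√2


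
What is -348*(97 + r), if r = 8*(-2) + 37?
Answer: -41064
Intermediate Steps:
r = 21 (r = -16 + 37 = 21)
-348*(97 + r) = -348*(97 + 21) = -348*118 = -41064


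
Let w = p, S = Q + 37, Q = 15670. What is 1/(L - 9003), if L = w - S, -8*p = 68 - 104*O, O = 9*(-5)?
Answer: -2/50607 ≈ -3.9520e-5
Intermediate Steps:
O = -45
p = -1187/2 (p = -(68 - 104*(-45))/8 = -(68 + 4680)/8 = -1/8*4748 = -1187/2 ≈ -593.50)
S = 15707 (S = 15670 + 37 = 15707)
w = -1187/2 ≈ -593.50
L = -32601/2 (L = -1187/2 - 1*15707 = -1187/2 - 15707 = -32601/2 ≈ -16301.)
1/(L - 9003) = 1/(-32601/2 - 9003) = 1/(-50607/2) = -2/50607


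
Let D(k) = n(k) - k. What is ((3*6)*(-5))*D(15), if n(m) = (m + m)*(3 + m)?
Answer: -47250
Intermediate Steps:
n(m) = 2*m*(3 + m) (n(m) = (2*m)*(3 + m) = 2*m*(3 + m))
D(k) = -k + 2*k*(3 + k) (D(k) = 2*k*(3 + k) - k = -k + 2*k*(3 + k))
((3*6)*(-5))*D(15) = ((3*6)*(-5))*(15*(5 + 2*15)) = (18*(-5))*(15*(5 + 30)) = -1350*35 = -90*525 = -47250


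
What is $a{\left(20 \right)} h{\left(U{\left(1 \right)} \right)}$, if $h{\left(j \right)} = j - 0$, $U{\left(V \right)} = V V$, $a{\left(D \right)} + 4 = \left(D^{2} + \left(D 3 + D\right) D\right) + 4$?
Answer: $2000$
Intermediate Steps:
$a{\left(D \right)} = 5 D^{2}$ ($a{\left(D \right)} = -4 + \left(\left(D^{2} + \left(D 3 + D\right) D\right) + 4\right) = -4 + \left(\left(D^{2} + \left(3 D + D\right) D\right) + 4\right) = -4 + \left(\left(D^{2} + 4 D D\right) + 4\right) = -4 + \left(\left(D^{2} + 4 D^{2}\right) + 4\right) = -4 + \left(5 D^{2} + 4\right) = -4 + \left(4 + 5 D^{2}\right) = 5 D^{2}$)
$U{\left(V \right)} = V^{2}$
$h{\left(j \right)} = j$ ($h{\left(j \right)} = j + 0 = j$)
$a{\left(20 \right)} h{\left(U{\left(1 \right)} \right)} = 5 \cdot 20^{2} \cdot 1^{2} = 5 \cdot 400 \cdot 1 = 2000 \cdot 1 = 2000$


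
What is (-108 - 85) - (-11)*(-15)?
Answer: -358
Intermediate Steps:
(-108 - 85) - (-11)*(-15) = -193 - 1*165 = -193 - 165 = -358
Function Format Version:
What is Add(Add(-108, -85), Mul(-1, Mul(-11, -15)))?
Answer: -358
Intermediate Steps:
Add(Add(-108, -85), Mul(-1, Mul(-11, -15))) = Add(-193, Mul(-1, 165)) = Add(-193, -165) = -358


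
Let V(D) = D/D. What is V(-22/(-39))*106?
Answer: 106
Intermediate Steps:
V(D) = 1
V(-22/(-39))*106 = 1*106 = 106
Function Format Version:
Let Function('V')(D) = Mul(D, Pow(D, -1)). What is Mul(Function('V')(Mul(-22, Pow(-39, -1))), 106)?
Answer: 106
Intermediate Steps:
Function('V')(D) = 1
Mul(Function('V')(Mul(-22, Pow(-39, -1))), 106) = Mul(1, 106) = 106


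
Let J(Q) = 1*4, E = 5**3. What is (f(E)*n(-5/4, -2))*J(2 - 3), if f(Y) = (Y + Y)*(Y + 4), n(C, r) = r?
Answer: -258000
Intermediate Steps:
E = 125
J(Q) = 4
f(Y) = 2*Y*(4 + Y) (f(Y) = (2*Y)*(4 + Y) = 2*Y*(4 + Y))
(f(E)*n(-5/4, -2))*J(2 - 3) = ((2*125*(4 + 125))*(-2))*4 = ((2*125*129)*(-2))*4 = (32250*(-2))*4 = -64500*4 = -258000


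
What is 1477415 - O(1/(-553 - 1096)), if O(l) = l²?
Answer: 4017388345414/2719201 ≈ 1.4774e+6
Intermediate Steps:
1477415 - O(1/(-553 - 1096)) = 1477415 - (1/(-553 - 1096))² = 1477415 - (1/(-1649))² = 1477415 - (-1/1649)² = 1477415 - 1*1/2719201 = 1477415 - 1/2719201 = 4017388345414/2719201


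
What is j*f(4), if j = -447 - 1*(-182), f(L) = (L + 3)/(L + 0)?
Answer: -1855/4 ≈ -463.75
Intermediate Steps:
f(L) = (3 + L)/L
j = -265 (j = -447 + 182 = -265)
j*f(4) = -265*(3 + 4)/4 = -265*7/4 = -1855/4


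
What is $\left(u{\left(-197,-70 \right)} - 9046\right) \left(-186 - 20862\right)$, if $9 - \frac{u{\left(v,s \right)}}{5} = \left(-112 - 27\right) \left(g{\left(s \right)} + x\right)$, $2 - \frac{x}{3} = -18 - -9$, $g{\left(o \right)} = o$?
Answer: $730702368$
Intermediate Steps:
$x = 33$ ($x = 6 - 3 \left(-18 - -9\right) = 6 - 3 \left(-18 + 9\right) = 6 - -27 = 6 + 27 = 33$)
$u{\left(v,s \right)} = 22980 + 695 s$ ($u{\left(v,s \right)} = 45 - 5 \left(-112 - 27\right) \left(s + 33\right) = 45 - 5 \left(- 139 \left(33 + s\right)\right) = 45 - 5 \left(-4587 - 139 s\right) = 45 + \left(22935 + 695 s\right) = 22980 + 695 s$)
$\left(u{\left(-197,-70 \right)} - 9046\right) \left(-186 - 20862\right) = \left(\left(22980 + 695 \left(-70\right)\right) - 9046\right) \left(-186 - 20862\right) = \left(\left(22980 - 48650\right) - 9046\right) \left(-21048\right) = \left(-25670 - 9046\right) \left(-21048\right) = \left(-34716\right) \left(-21048\right) = 730702368$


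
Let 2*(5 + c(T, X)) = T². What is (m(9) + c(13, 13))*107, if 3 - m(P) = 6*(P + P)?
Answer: -5457/2 ≈ -2728.5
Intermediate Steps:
c(T, X) = -5 + T²/2
m(P) = 3 - 12*P (m(P) = 3 - 6*(P + P) = 3 - 6*2*P = 3 - 12*P)
(m(9) + c(13, 13))*107 = ((3 - 12*9) + (-5 + (½)*13²))*107 = ((3 - 108) + (-5 + (½)*169))*107 = (-105 + (-5 + 169/2))*107 = (-105 + 159/2)*107 = -51/2*107 = -5457/2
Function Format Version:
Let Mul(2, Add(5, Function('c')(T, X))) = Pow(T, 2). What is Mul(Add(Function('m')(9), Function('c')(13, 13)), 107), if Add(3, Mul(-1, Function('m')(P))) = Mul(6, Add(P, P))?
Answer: Rational(-5457, 2) ≈ -2728.5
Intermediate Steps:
Function('c')(T, X) = Add(-5, Mul(Rational(1, 2), Pow(T, 2)))
Function('m')(P) = Add(3, Mul(-12, P)) (Function('m')(P) = Add(3, Mul(-1, Mul(6, Add(P, P)))) = Add(3, Mul(-1, Mul(6, Mul(2, P)))) = Add(3, Mul(-1, Mul(12, P))) = Add(3, Mul(-12, P)))
Mul(Add(Function('m')(9), Function('c')(13, 13)), 107) = Mul(Add(Add(3, Mul(-12, 9)), Add(-5, Mul(Rational(1, 2), Pow(13, 2)))), 107) = Mul(Add(Add(3, -108), Add(-5, Mul(Rational(1, 2), 169))), 107) = Mul(Add(-105, Add(-5, Rational(169, 2))), 107) = Mul(Add(-105, Rational(159, 2)), 107) = Mul(Rational(-51, 2), 107) = Rational(-5457, 2)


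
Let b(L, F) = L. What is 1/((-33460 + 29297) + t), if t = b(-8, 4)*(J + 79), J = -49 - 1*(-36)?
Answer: -1/4691 ≈ -0.00021317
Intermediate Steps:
J = -13 (J = -49 + 36 = -13)
t = -528 (t = -8*(-13 + 79) = -8*66 = -528)
1/((-33460 + 29297) + t) = 1/((-33460 + 29297) - 528) = 1/(-4163 - 528) = 1/(-4691) = -1/4691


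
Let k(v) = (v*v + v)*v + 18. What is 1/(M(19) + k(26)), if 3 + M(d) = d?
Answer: 1/18286 ≈ 5.4687e-5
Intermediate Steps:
k(v) = 18 + v*(v + v²) (k(v) = (v² + v)*v + 18 = (v + v²)*v + 18 = v*(v + v²) + 18 = 18 + v*(v + v²))
M(d) = -3 + d
1/(M(19) + k(26)) = 1/((-3 + 19) + (18 + 26² + 26³)) = 1/(16 + (18 + 676 + 17576)) = 1/(16 + 18270) = 1/18286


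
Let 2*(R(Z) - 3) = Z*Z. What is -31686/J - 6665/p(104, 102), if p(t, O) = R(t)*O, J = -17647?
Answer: 2481511891/1391395362 ≈ 1.7835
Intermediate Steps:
R(Z) = 3 + Z**2/2 (R(Z) = 3 + (Z*Z)/2 = 3 + Z**2/2)
p(t, O) = O*(3 + t**2/2) (p(t, O) = (3 + t**2/2)*O = O*(3 + t**2/2))
-31686/J - 6665/p(104, 102) = -31686/(-17647) - 6665*1/(51*(6 + 104**2)) = -31686*(-1/17647) - 6665*1/(51*(6 + 10816)) = 31686/17647 - 6665/((1/2)*102*10822) = 31686/17647 - 6665/551922 = 2481511891/1391395362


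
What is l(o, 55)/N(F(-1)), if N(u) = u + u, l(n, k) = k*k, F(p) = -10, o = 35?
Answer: -605/4 ≈ -151.25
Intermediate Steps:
l(n, k) = k**2
N(u) = 2*u
l(o, 55)/N(F(-1)) = 55**2/((2*(-10))) = 3025/(-20) = 3025*(-1/20) = -605/4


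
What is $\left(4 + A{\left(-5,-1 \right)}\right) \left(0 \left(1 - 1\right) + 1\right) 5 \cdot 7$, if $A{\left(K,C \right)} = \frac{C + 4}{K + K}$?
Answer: $\frac{259}{2} \approx 129.5$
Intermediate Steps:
$A{\left(K,C \right)} = \frac{4 + C}{2 K}$
$\left(4 + A{\left(-5,-1 \right)}\right) \left(0 \left(1 - 1\right) + 1\right) 5 \cdot 7 = \left(4 + \frac{4 - 1}{2 \left(-5\right)}\right) \left(0 \left(1 - 1\right) + 1\right) 5 \cdot 7 = \left(4 + \frac{1}{2} \left(- \frac{1}{5}\right) 3\right) \left(0 \cdot 0 + 1\right) 5 \cdot 7 = \left(4 - \frac{3}{10}\right) \left(0 + 1\right) 5 \cdot 7 = \frac{37 \cdot 1 \cdot 5}{10} \cdot 7 = \frac{37}{10} \cdot 5 \cdot 7 = \frac{37}{2} \cdot 7 = \frac{259}{2}$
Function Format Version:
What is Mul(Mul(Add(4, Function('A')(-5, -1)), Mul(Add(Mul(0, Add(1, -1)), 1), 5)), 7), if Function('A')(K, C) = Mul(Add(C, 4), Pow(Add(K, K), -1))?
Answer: Rational(259, 2) ≈ 129.50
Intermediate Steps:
Function('A')(K, C) = Mul(Rational(1, 2), Pow(K, -1), Add(4, C)) (Function('A')(K, C) = Mul(Add(4, C), Pow(Mul(2, K), -1)) = Mul(Add(4, C), Mul(Rational(1, 2), Pow(K, -1))) = Mul(Rational(1, 2), Pow(K, -1), Add(4, C)))
Mul(Mul(Add(4, Function('A')(-5, -1)), Mul(Add(Mul(0, Add(1, -1)), 1), 5)), 7) = Mul(Mul(Add(4, Mul(Rational(1, 2), Pow(-5, -1), Add(4, -1))), Mul(Add(Mul(0, Add(1, -1)), 1), 5)), 7) = Mul(Mul(Add(4, Mul(Rational(1, 2), Rational(-1, 5), 3)), Mul(Add(Mul(0, 0), 1), 5)), 7) = Mul(Mul(Add(4, Rational(-3, 10)), Mul(Add(0, 1), 5)), 7) = Mul(Mul(Rational(37, 10), Mul(1, 5)), 7) = Mul(Mul(Rational(37, 10), 5), 7) = Mul(Rational(37, 2), 7) = Rational(259, 2)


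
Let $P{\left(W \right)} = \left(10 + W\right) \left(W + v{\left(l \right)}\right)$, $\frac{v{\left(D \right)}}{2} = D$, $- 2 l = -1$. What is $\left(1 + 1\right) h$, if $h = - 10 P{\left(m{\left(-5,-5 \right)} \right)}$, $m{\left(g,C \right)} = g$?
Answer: $400$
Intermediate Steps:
$l = \frac{1}{2}$ ($l = \left(- \frac{1}{2}\right) \left(-1\right) = \frac{1}{2} \approx 0.5$)
$v{\left(D \right)} = 2 D$
$P{\left(W \right)} = \left(1 + W\right) \left(10 + W\right)$ ($P{\left(W \right)} = \left(10 + W\right) \left(W + 2 \cdot \frac{1}{2}\right) = \left(10 + W\right) \left(W + 1\right) = \left(10 + W\right) \left(1 + W\right) = \left(1 + W\right) \left(10 + W\right)$)
$h = 200$ ($h = - 10 \left(10 + \left(-5\right)^{2} + 11 \left(-5\right)\right) = - 10 \left(10 + 25 - 55\right) = \left(-10\right) \left(-20\right) = 200$)
$\left(1 + 1\right) h = \left(1 + 1\right) 200 = 2 \cdot 200 = 400$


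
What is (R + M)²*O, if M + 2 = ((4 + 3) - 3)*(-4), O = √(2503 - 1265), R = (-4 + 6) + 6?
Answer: 100*√1238 ≈ 3518.5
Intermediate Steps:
R = 8 (R = 2 + 6 = 8)
O = √1238 ≈ 35.185
M = -18 (M = -2 + ((4 + 3) - 3)*(-4) = -2 + (7 - 3)*(-4) = -2 + 4*(-4) = -2 - 16 = -18)
(R + M)²*O = (8 - 18)²*√1238 = (-10)²*√1238 = 100*√1238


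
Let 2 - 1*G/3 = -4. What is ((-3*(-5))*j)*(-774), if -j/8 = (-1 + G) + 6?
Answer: 2136240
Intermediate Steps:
G = 18 (G = 6 - 3*(-4) = 6 + 12 = 18)
j = -184 (j = -8*((-1 + 18) + 6) = -8*(17 + 6) = -8*23 = -184)
((-3*(-5))*j)*(-774) = (-3*(-5)*(-184))*(-774) = (15*(-184))*(-774) = -2760*(-774) = 2136240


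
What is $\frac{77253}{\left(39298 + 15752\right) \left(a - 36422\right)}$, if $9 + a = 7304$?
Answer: $- \frac{25751}{534480450} \approx -4.8179 \cdot 10^{-5}$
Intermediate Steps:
$a = 7295$ ($a = -9 + 7304 = 7295$)
$\frac{77253}{\left(39298 + 15752\right) \left(a - 36422\right)} = \frac{77253}{\left(39298 + 15752\right) \left(7295 - 36422\right)} = \frac{77253}{55050 \left(-29127\right)} = \frac{77253}{-1603441350} = 77253 \left(- \frac{1}{1603441350}\right) = - \frac{25751}{534480450}$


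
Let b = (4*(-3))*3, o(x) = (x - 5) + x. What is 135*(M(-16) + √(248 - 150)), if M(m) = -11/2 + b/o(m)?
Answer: -45225/74 + 945*√2 ≈ 725.28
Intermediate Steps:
o(x) = -5 + 2*x (o(x) = (-5 + x) + x = -5 + 2*x)
b = -36 (b = -12*3 = -36)
M(m) = -11/2 - 36/(-5 + 2*m)
135*(M(-16) + √(248 - 150)) = 135*((-17 - 22*(-16))/(2*(-5 + 2*(-16))) + √(248 - 150)) = 135*((-17 + 352)/(2*(-5 - 32)) + √98) = 135*((½)*335/(-37) + 7*√2) = 135*((½)*(-1/37)*335 + 7*√2) = 135*(-335/74 + 7*√2) = -45225/74 + 945*√2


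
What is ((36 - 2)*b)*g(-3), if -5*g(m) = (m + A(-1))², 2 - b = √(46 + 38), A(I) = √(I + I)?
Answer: 68*(3 - I*√2)²*(-1 + √21)/5 ≈ 341.06 - 413.43*I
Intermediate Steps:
A(I) = √2*√I (A(I) = √(2*I) = √2*√I)
b = 2 - 2*√21 (b = 2 - √(46 + 38) = 2 - √84 = 2 - 2*√21 ≈ -7.1652)
g(m) = -(m + I*√2)²/5 (g(m) = -(m + √2*√(-1))²/5 = -(m + √2*I)²/5 = -(m + I*√2)²/5)
((36 - 2)*b)*g(-3) = ((36 - 2)*(2 - 2*√21))*(-(-3 + I*√2)²/5) = (34*(2 - 2*√21))*(-(-3 + I*√2)²/5) = (68 - 68*√21)*(-(-3 + I*√2)²/5) = -(-3 + I*√2)²*(68 - 68*√21)/5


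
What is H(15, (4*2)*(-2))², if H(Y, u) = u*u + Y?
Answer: 73441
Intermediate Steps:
H(Y, u) = Y + u² (H(Y, u) = u² + Y = Y + u²)
H(15, (4*2)*(-2))² = (15 + ((4*2)*(-2))²)² = (15 + (8*(-2))²)² = (15 + (-16)²)² = (15 + 256)² = 271² = 73441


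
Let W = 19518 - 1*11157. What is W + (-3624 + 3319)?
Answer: 8056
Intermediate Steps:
W = 8361 (W = 19518 - 11157 = 8361)
W + (-3624 + 3319) = 8361 + (-3624 + 3319) = 8361 - 305 = 8056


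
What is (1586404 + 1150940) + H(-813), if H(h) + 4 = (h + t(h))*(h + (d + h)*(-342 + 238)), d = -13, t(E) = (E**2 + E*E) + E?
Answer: 112349405732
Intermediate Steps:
t(E) = E + 2*E**2 (t(E) = (E**2 + E**2) + E = 2*E**2 + E = E + 2*E**2)
H(h) = -4 + (1352 - 103*h)*(h + h*(1 + 2*h)) (H(h) = -4 + (h + h*(1 + 2*h))*(h + (-13 + h)*(-342 + 238)) = -4 + (h + h*(1 + 2*h))*(h + (-13 + h)*(-104)) = -4 + (h + h*(1 + 2*h))*(h + (1352 - 104*h)) = -4 + (h + h*(1 + 2*h))*(1352 - 103*h) = -4 + (1352 - 103*h)*(h + h*(1 + 2*h)))
(1586404 + 1150940) + H(-813) = (1586404 + 1150940) + (-4 - 206*(-813)**3 + 2498*(-813)**2 + 2704*(-813)) = 2737344 + (-4 - 206*(-537367797) + 2498*660969 - 2198352) = 2737344 + (-4 + 110697766182 + 1651100562 - 2198352) = 2737344 + 112346668388 = 112349405732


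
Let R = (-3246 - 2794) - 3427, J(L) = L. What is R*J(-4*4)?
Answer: 151472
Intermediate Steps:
R = -9467 (R = -6040 - 3427 = -9467)
R*J(-4*4) = -(-37868)*4 = -9467*(-16) = 151472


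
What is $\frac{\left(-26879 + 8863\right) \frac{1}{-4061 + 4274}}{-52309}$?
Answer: $\frac{18016}{11141817} \approx 0.001617$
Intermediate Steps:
$\frac{\left(-26879 + 8863\right) \frac{1}{-4061 + 4274}}{-52309} = - \frac{18016}{213} \left(- \frac{1}{52309}\right) = \left(-18016\right) \frac{1}{213} \left(- \frac{1}{52309}\right) = \left(- \frac{18016}{213}\right) \left(- \frac{1}{52309}\right) = \frac{18016}{11141817}$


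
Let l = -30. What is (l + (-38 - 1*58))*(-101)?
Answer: 12726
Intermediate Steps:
(l + (-38 - 1*58))*(-101) = (-30 + (-38 - 1*58))*(-101) = (-30 + (-38 - 58))*(-101) = (-30 - 96)*(-101) = -126*(-101) = 12726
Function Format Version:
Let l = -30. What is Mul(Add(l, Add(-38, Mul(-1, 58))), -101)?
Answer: 12726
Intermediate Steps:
Mul(Add(l, Add(-38, Mul(-1, 58))), -101) = Mul(Add(-30, Add(-38, Mul(-1, 58))), -101) = Mul(Add(-30, Add(-38, -58)), -101) = Mul(Add(-30, -96), -101) = Mul(-126, -101) = 12726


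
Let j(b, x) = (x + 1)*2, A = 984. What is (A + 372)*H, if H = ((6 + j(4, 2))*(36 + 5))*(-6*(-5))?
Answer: 20014560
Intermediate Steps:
j(b, x) = 2 + 2*x (j(b, x) = (1 + x)*2 = 2 + 2*x)
H = 14760 (H = ((6 + (2 + 2*2))*(36 + 5))*(-6*(-5)) = ((6 + (2 + 4))*41)*30 = ((6 + 6)*41)*30 = (12*41)*30 = 492*30 = 14760)
(A + 372)*H = (984 + 372)*14760 = 1356*14760 = 20014560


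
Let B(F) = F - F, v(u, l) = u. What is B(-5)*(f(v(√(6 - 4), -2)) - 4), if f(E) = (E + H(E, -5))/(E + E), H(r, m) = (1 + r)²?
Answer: 0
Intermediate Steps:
f(E) = (E + (1 + E)²)/(2*E) (f(E) = (E + (1 + E)²)/(E + E) = (E + (1 + E)²)/((2*E)) = (E + (1 + E)²)*(1/(2*E)) = (E + (1 + E)²)/(2*E))
B(F) = 0
B(-5)*(f(v(√(6 - 4), -2)) - 4) = 0*((√(6 - 4) + (1 + √(6 - 4))²)/(2*(√(6 - 4))) - 4) = 0*((√2 + (1 + √2)²)/(2*(√2)) - 4) = 0*((√2/2)*(√2 + (1 + √2)²)/2 - 4) = 0*(√2*(√2 + (1 + √2)²)/4 - 4) = 0*(-4 + √2*(√2 + (1 + √2)²)/4) = 0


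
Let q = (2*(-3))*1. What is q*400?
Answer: -2400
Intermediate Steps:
q = -6 (q = -6*1 = -6)
q*400 = -6*400 = -2400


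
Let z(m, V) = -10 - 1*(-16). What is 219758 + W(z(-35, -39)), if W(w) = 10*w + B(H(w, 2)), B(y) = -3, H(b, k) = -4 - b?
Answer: 219815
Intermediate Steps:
z(m, V) = 6 (z(m, V) = -10 + 16 = 6)
W(w) = -3 + 10*w (W(w) = 10*w - 3 = -3 + 10*w)
219758 + W(z(-35, -39)) = 219758 + (-3 + 10*6) = 219758 + (-3 + 60) = 219758 + 57 = 219815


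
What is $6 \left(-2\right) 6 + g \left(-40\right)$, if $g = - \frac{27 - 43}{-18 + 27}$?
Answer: $- \frac{1288}{9} \approx -143.11$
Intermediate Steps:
$g = \frac{16}{9}$ ($g = - \frac{-16}{9} = \left(-1\right) \left(- \frac{16}{9}\right) = \frac{16}{9} \approx 1.7778$)
$6 \left(-2\right) 6 + g \left(-40\right) = 6 \left(-2\right) 6 + \frac{16}{9} \left(-40\right) = \left(-12\right) 6 - \frac{640}{9} = -72 - \frac{640}{9} = - \frac{1288}{9}$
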